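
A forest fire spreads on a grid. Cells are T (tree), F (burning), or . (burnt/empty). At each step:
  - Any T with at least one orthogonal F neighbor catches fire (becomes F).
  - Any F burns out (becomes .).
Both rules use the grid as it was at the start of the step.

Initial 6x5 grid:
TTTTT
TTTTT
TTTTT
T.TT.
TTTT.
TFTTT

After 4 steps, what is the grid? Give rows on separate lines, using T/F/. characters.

Step 1: 3 trees catch fire, 1 burn out
  TTTTT
  TTTTT
  TTTTT
  T.TT.
  TFTT.
  F.FTT
Step 2: 3 trees catch fire, 3 burn out
  TTTTT
  TTTTT
  TTTTT
  T.TT.
  F.FT.
  ...FT
Step 3: 4 trees catch fire, 3 burn out
  TTTTT
  TTTTT
  TTTTT
  F.FT.
  ...F.
  ....F
Step 4: 3 trees catch fire, 4 burn out
  TTTTT
  TTTTT
  FTFTT
  ...F.
  .....
  .....

TTTTT
TTTTT
FTFTT
...F.
.....
.....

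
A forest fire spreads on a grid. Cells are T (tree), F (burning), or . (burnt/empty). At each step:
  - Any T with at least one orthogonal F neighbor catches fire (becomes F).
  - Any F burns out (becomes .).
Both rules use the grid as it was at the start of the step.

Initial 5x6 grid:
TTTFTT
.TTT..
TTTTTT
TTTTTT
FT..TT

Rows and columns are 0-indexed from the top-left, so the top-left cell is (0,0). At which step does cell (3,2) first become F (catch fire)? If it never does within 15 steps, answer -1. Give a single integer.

Step 1: cell (3,2)='T' (+5 fires, +2 burnt)
Step 2: cell (3,2)='T' (+6 fires, +5 burnt)
Step 3: cell (3,2)='F' (+7 fires, +6 burnt)
  -> target ignites at step 3
Step 4: cell (3,2)='.' (+2 fires, +7 burnt)
Step 5: cell (3,2)='.' (+2 fires, +2 burnt)
Step 6: cell (3,2)='.' (+1 fires, +2 burnt)
Step 7: cell (3,2)='.' (+0 fires, +1 burnt)
  fire out at step 7

3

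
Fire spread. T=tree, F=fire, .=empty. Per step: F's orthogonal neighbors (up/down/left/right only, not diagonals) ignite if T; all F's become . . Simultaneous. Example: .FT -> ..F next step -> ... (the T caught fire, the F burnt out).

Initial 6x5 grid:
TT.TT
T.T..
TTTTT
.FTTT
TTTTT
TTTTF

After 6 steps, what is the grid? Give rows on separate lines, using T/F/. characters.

Step 1: 5 trees catch fire, 2 burn out
  TT.TT
  T.T..
  TFTTT
  ..FTT
  TFTTF
  TTTF.
Step 2: 9 trees catch fire, 5 burn out
  TT.TT
  T.T..
  F.FTT
  ...FF
  F.FF.
  TFF..
Step 3: 5 trees catch fire, 9 burn out
  TT.TT
  F.F..
  ...FF
  .....
  .....
  F....
Step 4: 1 trees catch fire, 5 burn out
  FT.TT
  .....
  .....
  .....
  .....
  .....
Step 5: 1 trees catch fire, 1 burn out
  .F.TT
  .....
  .....
  .....
  .....
  .....
Step 6: 0 trees catch fire, 1 burn out
  ...TT
  .....
  .....
  .....
  .....
  .....

...TT
.....
.....
.....
.....
.....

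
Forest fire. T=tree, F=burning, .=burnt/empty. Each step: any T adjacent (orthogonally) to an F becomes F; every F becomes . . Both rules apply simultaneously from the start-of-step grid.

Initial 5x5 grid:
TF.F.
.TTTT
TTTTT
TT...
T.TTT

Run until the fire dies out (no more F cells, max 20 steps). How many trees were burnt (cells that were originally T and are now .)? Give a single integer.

Answer: 13

Derivation:
Step 1: +3 fires, +2 burnt (F count now 3)
Step 2: +4 fires, +3 burnt (F count now 4)
Step 3: +4 fires, +4 burnt (F count now 4)
Step 4: +1 fires, +4 burnt (F count now 1)
Step 5: +1 fires, +1 burnt (F count now 1)
Step 6: +0 fires, +1 burnt (F count now 0)
Fire out after step 6
Initially T: 16, now '.': 22
Total burnt (originally-T cells now '.'): 13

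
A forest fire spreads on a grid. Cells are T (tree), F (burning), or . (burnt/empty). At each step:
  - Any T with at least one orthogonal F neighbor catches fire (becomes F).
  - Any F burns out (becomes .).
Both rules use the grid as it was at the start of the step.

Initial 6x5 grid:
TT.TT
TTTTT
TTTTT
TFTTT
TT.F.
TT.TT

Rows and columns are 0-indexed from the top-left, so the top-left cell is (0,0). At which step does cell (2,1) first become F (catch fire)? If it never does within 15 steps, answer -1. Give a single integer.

Step 1: cell (2,1)='F' (+6 fires, +2 burnt)
  -> target ignites at step 1
Step 2: cell (2,1)='.' (+8 fires, +6 burnt)
Step 3: cell (2,1)='.' (+6 fires, +8 burnt)
Step 4: cell (2,1)='.' (+3 fires, +6 burnt)
Step 5: cell (2,1)='.' (+1 fires, +3 burnt)
Step 6: cell (2,1)='.' (+0 fires, +1 burnt)
  fire out at step 6

1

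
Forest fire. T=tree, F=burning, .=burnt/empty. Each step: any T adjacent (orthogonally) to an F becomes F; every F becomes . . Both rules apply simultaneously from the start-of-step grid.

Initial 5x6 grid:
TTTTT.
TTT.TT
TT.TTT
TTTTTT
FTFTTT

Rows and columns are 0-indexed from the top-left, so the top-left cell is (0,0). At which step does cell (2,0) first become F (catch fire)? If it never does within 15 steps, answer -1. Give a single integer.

Step 1: cell (2,0)='T' (+4 fires, +2 burnt)
Step 2: cell (2,0)='F' (+4 fires, +4 burnt)
  -> target ignites at step 2
Step 3: cell (2,0)='.' (+5 fires, +4 burnt)
Step 4: cell (2,0)='.' (+4 fires, +5 burnt)
Step 5: cell (2,0)='.' (+4 fires, +4 burnt)
Step 6: cell (2,0)='.' (+3 fires, +4 burnt)
Step 7: cell (2,0)='.' (+1 fires, +3 burnt)
Step 8: cell (2,0)='.' (+0 fires, +1 burnt)
  fire out at step 8

2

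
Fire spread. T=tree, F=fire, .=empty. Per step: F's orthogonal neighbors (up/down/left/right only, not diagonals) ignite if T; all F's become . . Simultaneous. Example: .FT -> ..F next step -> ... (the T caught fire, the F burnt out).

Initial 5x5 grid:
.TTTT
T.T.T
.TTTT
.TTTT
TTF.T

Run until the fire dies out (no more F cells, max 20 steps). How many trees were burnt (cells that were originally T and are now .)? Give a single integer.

Step 1: +2 fires, +1 burnt (F count now 2)
Step 2: +4 fires, +2 burnt (F count now 4)
Step 3: +4 fires, +4 burnt (F count now 4)
Step 4: +3 fires, +4 burnt (F count now 3)
Step 5: +3 fires, +3 burnt (F count now 3)
Step 6: +1 fires, +3 burnt (F count now 1)
Step 7: +0 fires, +1 burnt (F count now 0)
Fire out after step 7
Initially T: 18, now '.': 24
Total burnt (originally-T cells now '.'): 17

Answer: 17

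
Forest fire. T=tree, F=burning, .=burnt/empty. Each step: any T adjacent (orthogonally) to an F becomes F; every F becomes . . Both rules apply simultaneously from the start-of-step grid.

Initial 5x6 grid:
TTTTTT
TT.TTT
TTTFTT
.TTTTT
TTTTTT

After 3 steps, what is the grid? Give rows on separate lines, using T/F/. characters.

Step 1: 4 trees catch fire, 1 burn out
  TTTTTT
  TT.FTT
  TTF.FT
  .TTFTT
  TTTTTT
Step 2: 7 trees catch fire, 4 burn out
  TTTFTT
  TT..FT
  TF...F
  .TF.FT
  TTTFTT
Step 3: 9 trees catch fire, 7 burn out
  TTF.FT
  TF...F
  F.....
  .F...F
  TTF.FT

TTF.FT
TF...F
F.....
.F...F
TTF.FT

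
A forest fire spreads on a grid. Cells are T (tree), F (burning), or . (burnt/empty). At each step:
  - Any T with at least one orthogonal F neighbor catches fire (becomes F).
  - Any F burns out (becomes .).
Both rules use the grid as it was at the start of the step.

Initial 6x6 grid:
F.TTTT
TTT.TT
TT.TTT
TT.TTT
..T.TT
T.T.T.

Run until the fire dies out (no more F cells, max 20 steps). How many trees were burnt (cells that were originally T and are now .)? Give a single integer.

Step 1: +1 fires, +1 burnt (F count now 1)
Step 2: +2 fires, +1 burnt (F count now 2)
Step 3: +3 fires, +2 burnt (F count now 3)
Step 4: +2 fires, +3 burnt (F count now 2)
Step 5: +1 fires, +2 burnt (F count now 1)
Step 6: +1 fires, +1 burnt (F count now 1)
Step 7: +2 fires, +1 burnt (F count now 2)
Step 8: +2 fires, +2 burnt (F count now 2)
Step 9: +3 fires, +2 burnt (F count now 3)
Step 10: +3 fires, +3 burnt (F count now 3)
Step 11: +2 fires, +3 burnt (F count now 2)
Step 12: +0 fires, +2 burnt (F count now 0)
Fire out after step 12
Initially T: 25, now '.': 33
Total burnt (originally-T cells now '.'): 22

Answer: 22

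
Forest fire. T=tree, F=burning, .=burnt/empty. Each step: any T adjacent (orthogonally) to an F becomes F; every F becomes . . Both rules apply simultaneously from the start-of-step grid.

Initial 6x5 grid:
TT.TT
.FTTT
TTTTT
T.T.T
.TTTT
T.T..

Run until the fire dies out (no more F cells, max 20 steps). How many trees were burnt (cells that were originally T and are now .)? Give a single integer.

Answer: 20

Derivation:
Step 1: +3 fires, +1 burnt (F count now 3)
Step 2: +4 fires, +3 burnt (F count now 4)
Step 3: +5 fires, +4 burnt (F count now 5)
Step 4: +3 fires, +5 burnt (F count now 3)
Step 5: +4 fires, +3 burnt (F count now 4)
Step 6: +1 fires, +4 burnt (F count now 1)
Step 7: +0 fires, +1 burnt (F count now 0)
Fire out after step 7
Initially T: 21, now '.': 29
Total burnt (originally-T cells now '.'): 20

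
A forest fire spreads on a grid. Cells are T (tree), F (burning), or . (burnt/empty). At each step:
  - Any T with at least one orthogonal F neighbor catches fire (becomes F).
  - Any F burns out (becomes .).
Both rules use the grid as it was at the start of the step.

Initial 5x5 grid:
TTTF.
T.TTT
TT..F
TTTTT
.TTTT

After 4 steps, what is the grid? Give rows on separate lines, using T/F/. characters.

Step 1: 4 trees catch fire, 2 burn out
  TTF..
  T.TFF
  TT...
  TTTTF
  .TTTT
Step 2: 4 trees catch fire, 4 burn out
  TF...
  T.F..
  TT...
  TTTF.
  .TTTF
Step 3: 3 trees catch fire, 4 burn out
  F....
  T....
  TT...
  TTF..
  .TTF.
Step 4: 3 trees catch fire, 3 burn out
  .....
  F....
  TT...
  TF...
  .TF..

.....
F....
TT...
TF...
.TF..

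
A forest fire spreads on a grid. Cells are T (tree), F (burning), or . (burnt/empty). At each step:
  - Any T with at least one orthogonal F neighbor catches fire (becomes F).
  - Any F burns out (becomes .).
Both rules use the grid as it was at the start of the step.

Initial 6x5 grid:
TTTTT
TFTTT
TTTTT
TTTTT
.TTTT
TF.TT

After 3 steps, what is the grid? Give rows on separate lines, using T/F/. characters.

Step 1: 6 trees catch fire, 2 burn out
  TFTTT
  F.FTT
  TFTTT
  TTTTT
  .FTTT
  F..TT
Step 2: 7 trees catch fire, 6 burn out
  F.FTT
  ...FT
  F.FTT
  TFTTT
  ..FTT
  ...TT
Step 3: 6 trees catch fire, 7 burn out
  ...FT
  ....F
  ...FT
  F.FTT
  ...FT
  ...TT

...FT
....F
...FT
F.FTT
...FT
...TT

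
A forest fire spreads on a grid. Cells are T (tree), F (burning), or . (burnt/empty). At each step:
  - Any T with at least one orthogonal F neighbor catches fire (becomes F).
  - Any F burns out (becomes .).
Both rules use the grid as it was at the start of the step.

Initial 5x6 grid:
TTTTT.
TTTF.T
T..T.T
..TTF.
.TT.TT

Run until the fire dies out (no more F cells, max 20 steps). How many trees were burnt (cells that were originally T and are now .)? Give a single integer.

Answer: 16

Derivation:
Step 1: +5 fires, +2 burnt (F count now 5)
Step 2: +5 fires, +5 burnt (F count now 5)
Step 3: +3 fires, +5 burnt (F count now 3)
Step 4: +3 fires, +3 burnt (F count now 3)
Step 5: +0 fires, +3 burnt (F count now 0)
Fire out after step 5
Initially T: 18, now '.': 28
Total burnt (originally-T cells now '.'): 16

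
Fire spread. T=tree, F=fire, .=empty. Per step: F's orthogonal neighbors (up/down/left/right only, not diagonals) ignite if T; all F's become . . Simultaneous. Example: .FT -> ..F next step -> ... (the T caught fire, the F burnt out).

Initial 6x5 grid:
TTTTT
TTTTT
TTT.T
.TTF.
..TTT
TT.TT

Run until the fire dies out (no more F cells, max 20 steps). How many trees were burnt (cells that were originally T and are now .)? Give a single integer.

Step 1: +2 fires, +1 burnt (F count now 2)
Step 2: +5 fires, +2 burnt (F count now 5)
Step 3: +3 fires, +5 burnt (F count now 3)
Step 4: +4 fires, +3 burnt (F count now 4)
Step 5: +4 fires, +4 burnt (F count now 4)
Step 6: +3 fires, +4 burnt (F count now 3)
Step 7: +0 fires, +3 burnt (F count now 0)
Fire out after step 7
Initially T: 23, now '.': 28
Total burnt (originally-T cells now '.'): 21

Answer: 21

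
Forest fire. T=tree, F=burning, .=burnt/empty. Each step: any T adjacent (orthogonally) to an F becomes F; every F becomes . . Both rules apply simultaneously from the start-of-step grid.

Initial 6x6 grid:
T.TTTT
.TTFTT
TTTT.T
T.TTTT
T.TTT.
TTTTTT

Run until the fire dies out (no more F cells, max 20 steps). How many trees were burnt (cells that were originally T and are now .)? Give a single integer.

Answer: 28

Derivation:
Step 1: +4 fires, +1 burnt (F count now 4)
Step 2: +6 fires, +4 burnt (F count now 6)
Step 3: +6 fires, +6 burnt (F count now 6)
Step 4: +5 fires, +6 burnt (F count now 5)
Step 5: +3 fires, +5 burnt (F count now 3)
Step 6: +3 fires, +3 burnt (F count now 3)
Step 7: +1 fires, +3 burnt (F count now 1)
Step 8: +0 fires, +1 burnt (F count now 0)
Fire out after step 8
Initially T: 29, now '.': 35
Total burnt (originally-T cells now '.'): 28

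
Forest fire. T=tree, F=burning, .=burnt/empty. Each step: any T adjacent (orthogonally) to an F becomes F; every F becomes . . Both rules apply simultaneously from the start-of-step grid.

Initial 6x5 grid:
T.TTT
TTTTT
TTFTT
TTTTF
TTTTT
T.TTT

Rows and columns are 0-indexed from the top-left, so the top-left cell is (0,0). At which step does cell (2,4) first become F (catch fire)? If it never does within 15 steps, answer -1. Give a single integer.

Step 1: cell (2,4)='F' (+7 fires, +2 burnt)
  -> target ignites at step 1
Step 2: cell (2,4)='.' (+9 fires, +7 burnt)
Step 3: cell (2,4)='.' (+7 fires, +9 burnt)
Step 4: cell (2,4)='.' (+2 fires, +7 burnt)
Step 5: cell (2,4)='.' (+1 fires, +2 burnt)
Step 6: cell (2,4)='.' (+0 fires, +1 burnt)
  fire out at step 6

1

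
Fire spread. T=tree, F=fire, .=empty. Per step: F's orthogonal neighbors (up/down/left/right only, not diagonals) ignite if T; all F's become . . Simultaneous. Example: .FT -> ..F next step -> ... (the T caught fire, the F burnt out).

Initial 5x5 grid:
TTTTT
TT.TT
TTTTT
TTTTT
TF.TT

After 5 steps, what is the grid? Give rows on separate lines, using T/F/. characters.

Step 1: 2 trees catch fire, 1 burn out
  TTTTT
  TT.TT
  TTTTT
  TFTTT
  F..TT
Step 2: 3 trees catch fire, 2 burn out
  TTTTT
  TT.TT
  TFTTT
  F.FTT
  ...TT
Step 3: 4 trees catch fire, 3 burn out
  TTTTT
  TF.TT
  F.FTT
  ...FT
  ...TT
Step 4: 5 trees catch fire, 4 burn out
  TFTTT
  F..TT
  ...FT
  ....F
  ...FT
Step 5: 5 trees catch fire, 5 burn out
  F.FTT
  ...FT
  ....F
  .....
  ....F

F.FTT
...FT
....F
.....
....F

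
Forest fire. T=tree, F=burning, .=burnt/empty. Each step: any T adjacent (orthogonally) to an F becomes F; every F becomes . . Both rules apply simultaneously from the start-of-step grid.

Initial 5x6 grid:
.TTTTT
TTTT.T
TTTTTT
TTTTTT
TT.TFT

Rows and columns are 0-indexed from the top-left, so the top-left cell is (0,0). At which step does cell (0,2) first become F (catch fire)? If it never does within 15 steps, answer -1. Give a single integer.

Step 1: cell (0,2)='T' (+3 fires, +1 burnt)
Step 2: cell (0,2)='T' (+3 fires, +3 burnt)
Step 3: cell (0,2)='T' (+3 fires, +3 burnt)
Step 4: cell (0,2)='T' (+4 fires, +3 burnt)
Step 5: cell (0,2)='T' (+6 fires, +4 burnt)
Step 6: cell (0,2)='F' (+5 fires, +6 burnt)
  -> target ignites at step 6
Step 7: cell (0,2)='.' (+2 fires, +5 burnt)
Step 8: cell (0,2)='.' (+0 fires, +2 burnt)
  fire out at step 8

6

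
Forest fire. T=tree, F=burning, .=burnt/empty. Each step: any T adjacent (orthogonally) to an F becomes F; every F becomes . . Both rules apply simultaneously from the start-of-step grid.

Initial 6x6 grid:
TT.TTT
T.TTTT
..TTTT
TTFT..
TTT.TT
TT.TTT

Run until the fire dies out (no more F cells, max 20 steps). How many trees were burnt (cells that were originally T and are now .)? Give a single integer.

Step 1: +4 fires, +1 burnt (F count now 4)
Step 2: +4 fires, +4 burnt (F count now 4)
Step 3: +4 fires, +4 burnt (F count now 4)
Step 4: +4 fires, +4 burnt (F count now 4)
Step 5: +2 fires, +4 burnt (F count now 2)
Step 6: +1 fires, +2 burnt (F count now 1)
Step 7: +0 fires, +1 burnt (F count now 0)
Fire out after step 7
Initially T: 27, now '.': 28
Total burnt (originally-T cells now '.'): 19

Answer: 19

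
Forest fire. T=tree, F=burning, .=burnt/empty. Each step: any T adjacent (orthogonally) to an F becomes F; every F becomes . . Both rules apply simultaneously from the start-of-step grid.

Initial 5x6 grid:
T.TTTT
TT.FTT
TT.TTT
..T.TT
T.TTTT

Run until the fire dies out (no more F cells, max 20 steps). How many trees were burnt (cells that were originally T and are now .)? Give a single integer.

Step 1: +3 fires, +1 burnt (F count now 3)
Step 2: +4 fires, +3 burnt (F count now 4)
Step 3: +3 fires, +4 burnt (F count now 3)
Step 4: +2 fires, +3 burnt (F count now 2)
Step 5: +2 fires, +2 burnt (F count now 2)
Step 6: +1 fires, +2 burnt (F count now 1)
Step 7: +1 fires, +1 burnt (F count now 1)
Step 8: +0 fires, +1 burnt (F count now 0)
Fire out after step 8
Initially T: 22, now '.': 24
Total burnt (originally-T cells now '.'): 16

Answer: 16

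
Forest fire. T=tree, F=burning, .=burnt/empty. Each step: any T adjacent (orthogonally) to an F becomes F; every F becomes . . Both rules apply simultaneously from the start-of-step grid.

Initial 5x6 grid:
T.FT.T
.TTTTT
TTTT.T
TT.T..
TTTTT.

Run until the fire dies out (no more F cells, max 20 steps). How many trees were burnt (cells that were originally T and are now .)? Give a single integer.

Step 1: +2 fires, +1 burnt (F count now 2)
Step 2: +3 fires, +2 burnt (F count now 3)
Step 3: +3 fires, +3 burnt (F count now 3)
Step 4: +4 fires, +3 burnt (F count now 4)
Step 5: +5 fires, +4 burnt (F count now 5)
Step 6: +3 fires, +5 burnt (F count now 3)
Step 7: +0 fires, +3 burnt (F count now 0)
Fire out after step 7
Initially T: 21, now '.': 29
Total burnt (originally-T cells now '.'): 20

Answer: 20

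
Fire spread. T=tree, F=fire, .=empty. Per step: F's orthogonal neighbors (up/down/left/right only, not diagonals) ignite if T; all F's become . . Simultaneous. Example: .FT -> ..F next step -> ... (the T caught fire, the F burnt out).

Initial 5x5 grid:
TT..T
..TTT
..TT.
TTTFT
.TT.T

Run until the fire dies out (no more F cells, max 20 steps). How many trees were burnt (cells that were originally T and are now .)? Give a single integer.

Answer: 13

Derivation:
Step 1: +3 fires, +1 burnt (F count now 3)
Step 2: +5 fires, +3 burnt (F count now 5)
Step 3: +4 fires, +5 burnt (F count now 4)
Step 4: +1 fires, +4 burnt (F count now 1)
Step 5: +0 fires, +1 burnt (F count now 0)
Fire out after step 5
Initially T: 15, now '.': 23
Total burnt (originally-T cells now '.'): 13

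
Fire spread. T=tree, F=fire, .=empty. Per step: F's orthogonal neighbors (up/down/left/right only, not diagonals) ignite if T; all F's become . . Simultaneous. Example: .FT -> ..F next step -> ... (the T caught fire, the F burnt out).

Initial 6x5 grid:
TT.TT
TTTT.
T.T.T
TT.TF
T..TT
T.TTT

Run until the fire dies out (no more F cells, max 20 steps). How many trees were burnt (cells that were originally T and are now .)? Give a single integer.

Step 1: +3 fires, +1 burnt (F count now 3)
Step 2: +2 fires, +3 burnt (F count now 2)
Step 3: +1 fires, +2 burnt (F count now 1)
Step 4: +1 fires, +1 burnt (F count now 1)
Step 5: +0 fires, +1 burnt (F count now 0)
Fire out after step 5
Initially T: 21, now '.': 16
Total burnt (originally-T cells now '.'): 7

Answer: 7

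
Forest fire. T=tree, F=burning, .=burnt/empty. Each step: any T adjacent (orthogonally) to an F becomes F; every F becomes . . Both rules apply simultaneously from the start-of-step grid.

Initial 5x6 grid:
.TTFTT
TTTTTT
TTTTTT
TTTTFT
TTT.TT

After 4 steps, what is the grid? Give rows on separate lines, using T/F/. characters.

Step 1: 7 trees catch fire, 2 burn out
  .TF.FT
  TTTFTT
  TTTTFT
  TTTF.F
  TTT.FT
Step 2: 8 trees catch fire, 7 burn out
  .F...F
  TTF.FT
  TTTF.F
  TTF...
  TTT..F
Step 3: 5 trees catch fire, 8 burn out
  ......
  TF...F
  TTF...
  TF....
  TTF...
Step 4: 4 trees catch fire, 5 burn out
  ......
  F.....
  TF....
  F.....
  TF....

......
F.....
TF....
F.....
TF....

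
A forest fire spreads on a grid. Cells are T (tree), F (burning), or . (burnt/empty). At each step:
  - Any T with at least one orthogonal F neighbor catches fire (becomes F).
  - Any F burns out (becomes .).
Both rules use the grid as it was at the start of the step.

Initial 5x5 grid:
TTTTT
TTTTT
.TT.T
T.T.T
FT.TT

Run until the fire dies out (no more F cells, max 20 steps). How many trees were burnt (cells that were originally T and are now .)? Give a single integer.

Answer: 2

Derivation:
Step 1: +2 fires, +1 burnt (F count now 2)
Step 2: +0 fires, +2 burnt (F count now 0)
Fire out after step 2
Initially T: 19, now '.': 8
Total burnt (originally-T cells now '.'): 2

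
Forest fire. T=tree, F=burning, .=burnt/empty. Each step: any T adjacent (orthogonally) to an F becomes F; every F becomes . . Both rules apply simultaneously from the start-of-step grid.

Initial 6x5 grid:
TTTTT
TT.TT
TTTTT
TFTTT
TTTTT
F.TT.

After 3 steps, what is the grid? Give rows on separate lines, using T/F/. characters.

Step 1: 5 trees catch fire, 2 burn out
  TTTTT
  TT.TT
  TFTTT
  F.FTT
  FFTTT
  ..TT.
Step 2: 5 trees catch fire, 5 burn out
  TTTTT
  TF.TT
  F.FTT
  ...FT
  ..FTT
  ..TT.
Step 3: 6 trees catch fire, 5 burn out
  TFTTT
  F..TT
  ...FT
  ....F
  ...FT
  ..FT.

TFTTT
F..TT
...FT
....F
...FT
..FT.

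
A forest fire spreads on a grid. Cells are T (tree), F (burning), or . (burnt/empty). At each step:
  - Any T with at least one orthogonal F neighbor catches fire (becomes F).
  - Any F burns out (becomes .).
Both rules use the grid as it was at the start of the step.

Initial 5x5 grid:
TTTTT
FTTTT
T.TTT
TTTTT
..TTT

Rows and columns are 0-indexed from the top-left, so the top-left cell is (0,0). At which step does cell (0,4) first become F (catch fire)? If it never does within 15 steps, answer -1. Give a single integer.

Step 1: cell (0,4)='T' (+3 fires, +1 burnt)
Step 2: cell (0,4)='T' (+3 fires, +3 burnt)
Step 3: cell (0,4)='T' (+4 fires, +3 burnt)
Step 4: cell (0,4)='T' (+4 fires, +4 burnt)
Step 5: cell (0,4)='F' (+4 fires, +4 burnt)
  -> target ignites at step 5
Step 6: cell (0,4)='.' (+2 fires, +4 burnt)
Step 7: cell (0,4)='.' (+1 fires, +2 burnt)
Step 8: cell (0,4)='.' (+0 fires, +1 burnt)
  fire out at step 8

5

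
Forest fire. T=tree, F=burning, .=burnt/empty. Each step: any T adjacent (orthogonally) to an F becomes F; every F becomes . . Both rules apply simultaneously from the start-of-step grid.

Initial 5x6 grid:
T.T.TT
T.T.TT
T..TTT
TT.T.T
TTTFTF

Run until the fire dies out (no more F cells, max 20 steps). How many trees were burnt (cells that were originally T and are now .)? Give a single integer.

Answer: 18

Derivation:
Step 1: +4 fires, +2 burnt (F count now 4)
Step 2: +3 fires, +4 burnt (F count now 3)
Step 3: +4 fires, +3 burnt (F count now 4)
Step 4: +3 fires, +4 burnt (F count now 3)
Step 5: +2 fires, +3 burnt (F count now 2)
Step 6: +1 fires, +2 burnt (F count now 1)
Step 7: +1 fires, +1 burnt (F count now 1)
Step 8: +0 fires, +1 burnt (F count now 0)
Fire out after step 8
Initially T: 20, now '.': 28
Total burnt (originally-T cells now '.'): 18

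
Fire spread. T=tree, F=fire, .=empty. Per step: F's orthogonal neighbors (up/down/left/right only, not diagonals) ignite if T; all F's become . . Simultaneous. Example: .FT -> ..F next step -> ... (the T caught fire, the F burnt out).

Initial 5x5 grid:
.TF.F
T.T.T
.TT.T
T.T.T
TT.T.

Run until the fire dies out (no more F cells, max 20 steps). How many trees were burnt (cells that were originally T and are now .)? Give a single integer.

Step 1: +3 fires, +2 burnt (F count now 3)
Step 2: +2 fires, +3 burnt (F count now 2)
Step 3: +3 fires, +2 burnt (F count now 3)
Step 4: +0 fires, +3 burnt (F count now 0)
Fire out after step 4
Initially T: 13, now '.': 20
Total burnt (originally-T cells now '.'): 8

Answer: 8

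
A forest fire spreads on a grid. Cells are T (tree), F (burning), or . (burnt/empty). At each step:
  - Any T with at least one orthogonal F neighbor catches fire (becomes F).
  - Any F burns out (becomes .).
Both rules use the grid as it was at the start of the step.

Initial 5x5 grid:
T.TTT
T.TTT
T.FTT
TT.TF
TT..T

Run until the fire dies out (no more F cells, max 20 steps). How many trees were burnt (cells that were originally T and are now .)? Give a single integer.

Step 1: +5 fires, +2 burnt (F count now 5)
Step 2: +3 fires, +5 burnt (F count now 3)
Step 3: +2 fires, +3 burnt (F count now 2)
Step 4: +0 fires, +2 burnt (F count now 0)
Fire out after step 4
Initially T: 17, now '.': 18
Total burnt (originally-T cells now '.'): 10

Answer: 10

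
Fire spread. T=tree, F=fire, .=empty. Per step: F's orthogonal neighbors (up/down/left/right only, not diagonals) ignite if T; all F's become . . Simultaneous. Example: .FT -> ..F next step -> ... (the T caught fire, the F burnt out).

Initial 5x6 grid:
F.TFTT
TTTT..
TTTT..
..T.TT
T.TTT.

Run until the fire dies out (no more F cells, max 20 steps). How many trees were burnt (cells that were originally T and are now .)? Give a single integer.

Step 1: +4 fires, +2 burnt (F count now 4)
Step 2: +5 fires, +4 burnt (F count now 5)
Step 3: +2 fires, +5 burnt (F count now 2)
Step 4: +1 fires, +2 burnt (F count now 1)
Step 5: +1 fires, +1 burnt (F count now 1)
Step 6: +1 fires, +1 burnt (F count now 1)
Step 7: +1 fires, +1 burnt (F count now 1)
Step 8: +1 fires, +1 burnt (F count now 1)
Step 9: +1 fires, +1 burnt (F count now 1)
Step 10: +0 fires, +1 burnt (F count now 0)
Fire out after step 10
Initially T: 18, now '.': 29
Total burnt (originally-T cells now '.'): 17

Answer: 17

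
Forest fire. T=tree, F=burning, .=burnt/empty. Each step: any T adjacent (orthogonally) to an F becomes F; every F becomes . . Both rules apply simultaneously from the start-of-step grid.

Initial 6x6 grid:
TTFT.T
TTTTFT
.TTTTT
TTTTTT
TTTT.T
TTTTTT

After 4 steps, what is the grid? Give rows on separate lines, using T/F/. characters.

Step 1: 6 trees catch fire, 2 burn out
  TF.F.T
  TTFF.F
  .TTTFT
  TTTTTT
  TTTT.T
  TTTTTT
Step 2: 7 trees catch fire, 6 burn out
  F....F
  TF....
  .TFF.F
  TTTTFT
  TTTT.T
  TTTTTT
Step 3: 5 trees catch fire, 7 burn out
  ......
  F.....
  .F....
  TTFF.F
  TTTT.T
  TTTTTT
Step 4: 4 trees catch fire, 5 burn out
  ......
  ......
  ......
  TF....
  TTFF.F
  TTTTTT

......
......
......
TF....
TTFF.F
TTTTTT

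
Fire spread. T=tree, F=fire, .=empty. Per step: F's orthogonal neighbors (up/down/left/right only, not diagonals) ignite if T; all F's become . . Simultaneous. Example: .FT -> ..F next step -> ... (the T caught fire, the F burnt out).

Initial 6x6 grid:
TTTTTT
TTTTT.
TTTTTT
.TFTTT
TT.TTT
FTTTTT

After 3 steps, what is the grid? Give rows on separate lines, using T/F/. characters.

Step 1: 5 trees catch fire, 2 burn out
  TTTTTT
  TTTTT.
  TTFTTT
  .F.FTT
  FT.TTT
  .FTTTT
Step 2: 7 trees catch fire, 5 burn out
  TTTTTT
  TTFTT.
  TF.FTT
  ....FT
  .F.FTT
  ..FTTT
Step 3: 8 trees catch fire, 7 burn out
  TTFTTT
  TF.FT.
  F...FT
  .....F
  ....FT
  ...FTT

TTFTTT
TF.FT.
F...FT
.....F
....FT
...FTT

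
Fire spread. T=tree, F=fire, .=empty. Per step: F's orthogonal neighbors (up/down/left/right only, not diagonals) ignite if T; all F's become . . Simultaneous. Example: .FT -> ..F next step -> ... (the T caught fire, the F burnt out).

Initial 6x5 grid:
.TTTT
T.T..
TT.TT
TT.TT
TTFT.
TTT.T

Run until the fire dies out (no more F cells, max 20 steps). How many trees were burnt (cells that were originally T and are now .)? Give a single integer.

Step 1: +3 fires, +1 burnt (F count now 3)
Step 2: +4 fires, +3 burnt (F count now 4)
Step 3: +5 fires, +4 burnt (F count now 5)
Step 4: +2 fires, +5 burnt (F count now 2)
Step 5: +1 fires, +2 burnt (F count now 1)
Step 6: +0 fires, +1 burnt (F count now 0)
Fire out after step 6
Initially T: 21, now '.': 24
Total burnt (originally-T cells now '.'): 15

Answer: 15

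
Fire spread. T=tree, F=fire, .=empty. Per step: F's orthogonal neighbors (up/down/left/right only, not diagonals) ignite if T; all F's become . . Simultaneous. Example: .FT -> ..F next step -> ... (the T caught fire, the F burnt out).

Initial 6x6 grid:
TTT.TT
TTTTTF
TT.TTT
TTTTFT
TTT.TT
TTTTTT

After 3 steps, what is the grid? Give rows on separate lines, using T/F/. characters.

Step 1: 7 trees catch fire, 2 burn out
  TTT.TF
  TTTTF.
  TT.TFF
  TTTF.F
  TTT.FT
  TTTTTT
Step 2: 6 trees catch fire, 7 burn out
  TTT.F.
  TTTF..
  TT.F..
  TTF...
  TTT..F
  TTTTFT
Step 3: 5 trees catch fire, 6 burn out
  TTT...
  TTF...
  TT....
  TF....
  TTF...
  TTTF.F

TTT...
TTF...
TT....
TF....
TTF...
TTTF.F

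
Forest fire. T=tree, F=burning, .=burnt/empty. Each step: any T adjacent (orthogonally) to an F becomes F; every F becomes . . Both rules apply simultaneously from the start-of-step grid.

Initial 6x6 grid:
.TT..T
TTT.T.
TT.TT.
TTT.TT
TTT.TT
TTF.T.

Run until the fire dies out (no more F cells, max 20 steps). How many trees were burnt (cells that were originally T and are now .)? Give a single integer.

Step 1: +2 fires, +1 burnt (F count now 2)
Step 2: +3 fires, +2 burnt (F count now 3)
Step 3: +2 fires, +3 burnt (F count now 2)
Step 4: +2 fires, +2 burnt (F count now 2)
Step 5: +2 fires, +2 burnt (F count now 2)
Step 6: +3 fires, +2 burnt (F count now 3)
Step 7: +1 fires, +3 burnt (F count now 1)
Step 8: +0 fires, +1 burnt (F count now 0)
Fire out after step 8
Initially T: 24, now '.': 27
Total burnt (originally-T cells now '.'): 15

Answer: 15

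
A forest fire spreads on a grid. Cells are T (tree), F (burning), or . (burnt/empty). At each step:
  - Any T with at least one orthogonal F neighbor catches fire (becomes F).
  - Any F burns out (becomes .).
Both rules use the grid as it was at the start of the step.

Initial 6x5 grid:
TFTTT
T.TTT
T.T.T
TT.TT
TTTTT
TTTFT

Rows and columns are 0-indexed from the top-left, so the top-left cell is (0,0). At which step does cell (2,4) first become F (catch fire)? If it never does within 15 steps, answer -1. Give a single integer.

Step 1: cell (2,4)='T' (+5 fires, +2 burnt)
Step 2: cell (2,4)='T' (+7 fires, +5 burnt)
Step 3: cell (2,4)='T' (+7 fires, +7 burnt)
Step 4: cell (2,4)='F' (+5 fires, +7 burnt)
  -> target ignites at step 4
Step 5: cell (2,4)='.' (+0 fires, +5 burnt)
  fire out at step 5

4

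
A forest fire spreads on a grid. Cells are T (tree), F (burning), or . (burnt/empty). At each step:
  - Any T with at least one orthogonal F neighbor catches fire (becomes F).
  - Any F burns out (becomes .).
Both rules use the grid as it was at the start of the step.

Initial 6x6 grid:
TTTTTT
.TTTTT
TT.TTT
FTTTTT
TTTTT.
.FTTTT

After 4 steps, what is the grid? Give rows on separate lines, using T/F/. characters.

Step 1: 5 trees catch fire, 2 burn out
  TTTTTT
  .TTTTT
  FT.TTT
  .FTTTT
  FFTTT.
  ..FTTT
Step 2: 4 trees catch fire, 5 burn out
  TTTTTT
  .TTTTT
  .F.TTT
  ..FTTT
  ..FTT.
  ...FTT
Step 3: 4 trees catch fire, 4 burn out
  TTTTTT
  .FTTTT
  ...TTT
  ...FTT
  ...FT.
  ....FT
Step 4: 6 trees catch fire, 4 burn out
  TFTTTT
  ..FTTT
  ...FTT
  ....FT
  ....F.
  .....F

TFTTTT
..FTTT
...FTT
....FT
....F.
.....F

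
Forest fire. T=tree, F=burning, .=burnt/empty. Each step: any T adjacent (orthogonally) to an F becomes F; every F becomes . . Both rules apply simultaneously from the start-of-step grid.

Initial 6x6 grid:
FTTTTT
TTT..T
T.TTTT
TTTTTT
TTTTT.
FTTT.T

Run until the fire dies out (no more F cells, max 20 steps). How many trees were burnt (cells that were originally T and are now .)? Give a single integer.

Step 1: +4 fires, +2 burnt (F count now 4)
Step 2: +6 fires, +4 burnt (F count now 6)
Step 3: +5 fires, +6 burnt (F count now 5)
Step 4: +4 fires, +5 burnt (F count now 4)
Step 5: +4 fires, +4 burnt (F count now 4)
Step 6: +3 fires, +4 burnt (F count now 3)
Step 7: +2 fires, +3 burnt (F count now 2)
Step 8: +0 fires, +2 burnt (F count now 0)
Fire out after step 8
Initially T: 29, now '.': 35
Total burnt (originally-T cells now '.'): 28

Answer: 28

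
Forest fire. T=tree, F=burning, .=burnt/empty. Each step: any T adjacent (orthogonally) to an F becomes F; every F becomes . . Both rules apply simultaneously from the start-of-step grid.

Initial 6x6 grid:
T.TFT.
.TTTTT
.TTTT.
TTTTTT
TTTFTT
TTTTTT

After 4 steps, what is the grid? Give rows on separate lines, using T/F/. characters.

Step 1: 7 trees catch fire, 2 burn out
  T.F.F.
  .TTFTT
  .TTTT.
  TTTFTT
  TTF.FT
  TTTFTT
Step 2: 9 trees catch fire, 7 burn out
  T.....
  .TF.FT
  .TTFT.
  TTF.FT
  TF...F
  TTF.FT
Step 3: 9 trees catch fire, 9 burn out
  T.....
  .F...F
  .TF.F.
  TF...F
  F.....
  TF...F
Step 4: 3 trees catch fire, 9 burn out
  T.....
  ......
  .F....
  F.....
  ......
  F.....

T.....
......
.F....
F.....
......
F.....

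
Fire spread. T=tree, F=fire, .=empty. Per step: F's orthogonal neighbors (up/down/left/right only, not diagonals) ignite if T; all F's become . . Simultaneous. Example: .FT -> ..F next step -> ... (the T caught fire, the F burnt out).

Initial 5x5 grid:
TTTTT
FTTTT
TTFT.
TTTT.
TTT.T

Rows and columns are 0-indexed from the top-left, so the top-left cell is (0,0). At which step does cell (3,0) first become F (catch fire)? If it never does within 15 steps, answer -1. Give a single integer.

Step 1: cell (3,0)='T' (+7 fires, +2 burnt)
Step 2: cell (3,0)='F' (+7 fires, +7 burnt)
  -> target ignites at step 2
Step 3: cell (3,0)='.' (+4 fires, +7 burnt)
Step 4: cell (3,0)='.' (+1 fires, +4 burnt)
Step 5: cell (3,0)='.' (+0 fires, +1 burnt)
  fire out at step 5

2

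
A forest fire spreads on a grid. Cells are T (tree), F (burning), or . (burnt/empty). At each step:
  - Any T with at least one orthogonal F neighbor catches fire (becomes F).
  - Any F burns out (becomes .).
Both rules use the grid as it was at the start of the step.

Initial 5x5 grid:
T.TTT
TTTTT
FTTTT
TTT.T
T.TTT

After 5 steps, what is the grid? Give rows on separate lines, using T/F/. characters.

Step 1: 3 trees catch fire, 1 burn out
  T.TTT
  FTTTT
  .FTTT
  FTT.T
  T.TTT
Step 2: 5 trees catch fire, 3 burn out
  F.TTT
  .FTTT
  ..FTT
  .FT.T
  F.TTT
Step 3: 3 trees catch fire, 5 burn out
  ..TTT
  ..FTT
  ...FT
  ..F.T
  ..TTT
Step 4: 4 trees catch fire, 3 burn out
  ..FTT
  ...FT
  ....F
  ....T
  ..FTT
Step 5: 4 trees catch fire, 4 burn out
  ...FT
  ....F
  .....
  ....F
  ...FT

...FT
....F
.....
....F
...FT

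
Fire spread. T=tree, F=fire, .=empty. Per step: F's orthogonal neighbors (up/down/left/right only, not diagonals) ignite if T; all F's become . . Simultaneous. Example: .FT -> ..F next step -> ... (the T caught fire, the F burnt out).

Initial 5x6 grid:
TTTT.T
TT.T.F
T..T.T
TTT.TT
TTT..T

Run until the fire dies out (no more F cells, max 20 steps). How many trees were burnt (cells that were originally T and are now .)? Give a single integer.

Answer: 5

Derivation:
Step 1: +2 fires, +1 burnt (F count now 2)
Step 2: +1 fires, +2 burnt (F count now 1)
Step 3: +2 fires, +1 burnt (F count now 2)
Step 4: +0 fires, +2 burnt (F count now 0)
Fire out after step 4
Initially T: 20, now '.': 15
Total burnt (originally-T cells now '.'): 5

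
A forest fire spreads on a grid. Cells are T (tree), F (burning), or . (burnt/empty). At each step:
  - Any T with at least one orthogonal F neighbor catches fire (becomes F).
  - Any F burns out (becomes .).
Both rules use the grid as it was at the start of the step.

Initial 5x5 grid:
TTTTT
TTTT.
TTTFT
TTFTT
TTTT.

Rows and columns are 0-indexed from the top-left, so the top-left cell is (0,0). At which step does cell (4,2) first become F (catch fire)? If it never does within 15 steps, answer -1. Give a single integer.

Step 1: cell (4,2)='F' (+6 fires, +2 burnt)
  -> target ignites at step 1
Step 2: cell (4,2)='.' (+7 fires, +6 burnt)
Step 3: cell (4,2)='.' (+5 fires, +7 burnt)
Step 4: cell (4,2)='.' (+2 fires, +5 burnt)
Step 5: cell (4,2)='.' (+1 fires, +2 burnt)
Step 6: cell (4,2)='.' (+0 fires, +1 burnt)
  fire out at step 6

1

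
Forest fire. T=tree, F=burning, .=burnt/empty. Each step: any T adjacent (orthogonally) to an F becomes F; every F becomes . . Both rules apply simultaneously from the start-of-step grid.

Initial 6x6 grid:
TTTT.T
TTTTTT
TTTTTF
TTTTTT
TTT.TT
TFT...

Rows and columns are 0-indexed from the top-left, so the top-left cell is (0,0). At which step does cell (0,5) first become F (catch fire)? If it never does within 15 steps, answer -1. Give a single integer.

Step 1: cell (0,5)='T' (+6 fires, +2 burnt)
Step 2: cell (0,5)='F' (+8 fires, +6 burnt)
  -> target ignites at step 2
Step 3: cell (0,5)='.' (+7 fires, +8 burnt)
Step 4: cell (0,5)='.' (+4 fires, +7 burnt)
Step 5: cell (0,5)='.' (+3 fires, +4 burnt)
Step 6: cell (0,5)='.' (+1 fires, +3 burnt)
Step 7: cell (0,5)='.' (+0 fires, +1 burnt)
  fire out at step 7

2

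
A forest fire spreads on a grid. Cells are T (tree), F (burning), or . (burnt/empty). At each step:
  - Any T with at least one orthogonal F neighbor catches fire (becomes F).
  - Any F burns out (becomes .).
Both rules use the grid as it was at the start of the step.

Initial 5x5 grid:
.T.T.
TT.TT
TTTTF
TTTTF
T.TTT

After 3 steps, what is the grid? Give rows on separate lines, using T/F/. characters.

Step 1: 4 trees catch fire, 2 burn out
  .T.T.
  TT.TF
  TTTF.
  TTTF.
  T.TTF
Step 2: 4 trees catch fire, 4 burn out
  .T.T.
  TT.F.
  TTF..
  TTF..
  T.TF.
Step 3: 4 trees catch fire, 4 burn out
  .T.F.
  TT...
  TF...
  TF...
  T.F..

.T.F.
TT...
TF...
TF...
T.F..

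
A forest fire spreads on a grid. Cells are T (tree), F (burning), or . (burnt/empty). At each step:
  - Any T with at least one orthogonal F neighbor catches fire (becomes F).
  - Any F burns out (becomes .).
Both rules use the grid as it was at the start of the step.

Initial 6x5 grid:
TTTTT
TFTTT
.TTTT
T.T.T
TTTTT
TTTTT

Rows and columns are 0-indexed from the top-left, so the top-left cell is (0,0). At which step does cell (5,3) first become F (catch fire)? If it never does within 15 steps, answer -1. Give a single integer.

Step 1: cell (5,3)='T' (+4 fires, +1 burnt)
Step 2: cell (5,3)='T' (+4 fires, +4 burnt)
Step 3: cell (5,3)='T' (+4 fires, +4 burnt)
Step 4: cell (5,3)='T' (+3 fires, +4 burnt)
Step 5: cell (5,3)='T' (+4 fires, +3 burnt)
Step 6: cell (5,3)='F' (+4 fires, +4 burnt)
  -> target ignites at step 6
Step 7: cell (5,3)='.' (+3 fires, +4 burnt)
Step 8: cell (5,3)='.' (+0 fires, +3 burnt)
  fire out at step 8

6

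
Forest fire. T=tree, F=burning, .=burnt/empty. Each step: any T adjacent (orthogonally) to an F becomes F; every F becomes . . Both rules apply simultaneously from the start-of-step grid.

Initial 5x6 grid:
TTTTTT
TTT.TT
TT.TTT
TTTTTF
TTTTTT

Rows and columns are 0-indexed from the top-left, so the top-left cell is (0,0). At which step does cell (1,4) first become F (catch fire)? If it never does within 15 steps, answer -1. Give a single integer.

Step 1: cell (1,4)='T' (+3 fires, +1 burnt)
Step 2: cell (1,4)='T' (+4 fires, +3 burnt)
Step 3: cell (1,4)='F' (+5 fires, +4 burnt)
  -> target ignites at step 3
Step 4: cell (1,4)='.' (+3 fires, +5 burnt)
Step 5: cell (1,4)='.' (+4 fires, +3 burnt)
Step 6: cell (1,4)='.' (+4 fires, +4 burnt)
Step 7: cell (1,4)='.' (+3 fires, +4 burnt)
Step 8: cell (1,4)='.' (+1 fires, +3 burnt)
Step 9: cell (1,4)='.' (+0 fires, +1 burnt)
  fire out at step 9

3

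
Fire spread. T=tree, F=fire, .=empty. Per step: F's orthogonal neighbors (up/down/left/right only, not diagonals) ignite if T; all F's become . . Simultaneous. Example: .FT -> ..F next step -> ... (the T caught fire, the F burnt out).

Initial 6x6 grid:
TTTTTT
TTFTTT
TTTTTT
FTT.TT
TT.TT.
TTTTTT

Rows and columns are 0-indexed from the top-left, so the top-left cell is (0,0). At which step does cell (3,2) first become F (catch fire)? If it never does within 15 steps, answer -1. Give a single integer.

Step 1: cell (3,2)='T' (+7 fires, +2 burnt)
Step 2: cell (3,2)='F' (+9 fires, +7 burnt)
  -> target ignites at step 2
Step 3: cell (3,2)='.' (+5 fires, +9 burnt)
Step 4: cell (3,2)='.' (+4 fires, +5 burnt)
Step 5: cell (3,2)='.' (+3 fires, +4 burnt)
Step 6: cell (3,2)='.' (+2 fires, +3 burnt)
Step 7: cell (3,2)='.' (+1 fires, +2 burnt)
Step 8: cell (3,2)='.' (+0 fires, +1 burnt)
  fire out at step 8

2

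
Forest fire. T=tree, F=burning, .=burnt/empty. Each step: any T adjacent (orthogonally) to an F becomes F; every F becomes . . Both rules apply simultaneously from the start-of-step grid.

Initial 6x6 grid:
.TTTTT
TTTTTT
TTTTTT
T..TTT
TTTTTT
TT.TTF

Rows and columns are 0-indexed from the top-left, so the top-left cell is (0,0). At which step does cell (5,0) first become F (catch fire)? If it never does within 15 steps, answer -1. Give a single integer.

Step 1: cell (5,0)='T' (+2 fires, +1 burnt)
Step 2: cell (5,0)='T' (+3 fires, +2 burnt)
Step 3: cell (5,0)='T' (+3 fires, +3 burnt)
Step 4: cell (5,0)='T' (+4 fires, +3 burnt)
Step 5: cell (5,0)='T' (+4 fires, +4 burnt)
Step 6: cell (5,0)='T' (+5 fires, +4 burnt)
Step 7: cell (5,0)='F' (+5 fires, +5 burnt)
  -> target ignites at step 7
Step 8: cell (5,0)='.' (+3 fires, +5 burnt)
Step 9: cell (5,0)='.' (+2 fires, +3 burnt)
Step 10: cell (5,0)='.' (+0 fires, +2 burnt)
  fire out at step 10

7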